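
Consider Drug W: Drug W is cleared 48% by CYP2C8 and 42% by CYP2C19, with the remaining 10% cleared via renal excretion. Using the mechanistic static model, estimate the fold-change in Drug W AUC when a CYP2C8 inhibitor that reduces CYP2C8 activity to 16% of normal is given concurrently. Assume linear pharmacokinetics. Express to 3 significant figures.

1.68

The CYP2C8 pathway (48% of clearance) falls to 0.16× activity: 0.48 × 0.16 = 0.0768.
CYP2C19 (42%) and the residual 10% are unaffected.
CL_new/CL_old = 0.0768 + 0.42 + 0.1 = 0.5968.
AUC is inversely proportional to clearance, so the fold-change is 1 / 0.5968 = 1.68.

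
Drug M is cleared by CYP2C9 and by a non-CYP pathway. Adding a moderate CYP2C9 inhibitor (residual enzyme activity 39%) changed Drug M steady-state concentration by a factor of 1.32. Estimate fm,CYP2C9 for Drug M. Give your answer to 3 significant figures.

0.397

Let fm be the CYP2C9 fraction. New clearance relative to baseline = fm × 0.39 + (1 − fm).
Steady-state concentration ratio = 1 / (new CL fraction), so new CL fraction = 1 / 1.32 = 0.7576.
fm × 0.39 + 1 − fm = 0.7576  ⇒  fm × (0.39 − 1) = −0.2424  ⇒  fm = 0.397.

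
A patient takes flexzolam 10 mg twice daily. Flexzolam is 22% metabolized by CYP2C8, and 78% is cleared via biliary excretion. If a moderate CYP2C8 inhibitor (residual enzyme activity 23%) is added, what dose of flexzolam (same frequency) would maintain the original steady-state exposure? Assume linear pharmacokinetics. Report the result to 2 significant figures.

CYP2C8: 0.22 × 0.23 = 0.0506
Other: 0.78 (unchanged)
New clearance relative to baseline: 0.0506 + 0.78 = 0.8306.
Css,avg = (dose rate)/CL, so holding Css fixed requires dose ∝ CL: 10 × 0.8306 = 8.3 mg.

8.3 mg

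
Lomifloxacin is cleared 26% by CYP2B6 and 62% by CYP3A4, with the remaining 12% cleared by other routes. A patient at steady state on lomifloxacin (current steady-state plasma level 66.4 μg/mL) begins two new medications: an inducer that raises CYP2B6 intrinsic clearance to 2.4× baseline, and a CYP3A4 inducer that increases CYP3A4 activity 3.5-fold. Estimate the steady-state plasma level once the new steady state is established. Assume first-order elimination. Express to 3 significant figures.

22.8 μg/mL

The CYP2B6 pathway (26% of clearance) is boosted to 2.4× activity: 0.26 × 2.4 = 0.624.
The CYP3A4 pathway (62% of clearance) increases to 3.5× activity: 0.62 × 3.5 = 2.17.
Non-CYP routes (12%) are unchanged.
Relative clearance = 0.624 + 2.17 + 0.12 = 2.914.
New steady-state plasma level = 66.4 / 2.914 = 22.8 μg/mL (concentration scales inversely with clearance).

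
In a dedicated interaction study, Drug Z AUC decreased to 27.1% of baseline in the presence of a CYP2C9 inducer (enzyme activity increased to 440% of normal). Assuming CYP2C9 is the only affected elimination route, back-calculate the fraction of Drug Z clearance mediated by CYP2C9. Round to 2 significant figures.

CL'/CL = 1 / 0.271 = 3.69
4.4·fm + (1 − fm) = 3.69
fm = (3.69 − 1) / (4.4 − 1) = 0.79

0.79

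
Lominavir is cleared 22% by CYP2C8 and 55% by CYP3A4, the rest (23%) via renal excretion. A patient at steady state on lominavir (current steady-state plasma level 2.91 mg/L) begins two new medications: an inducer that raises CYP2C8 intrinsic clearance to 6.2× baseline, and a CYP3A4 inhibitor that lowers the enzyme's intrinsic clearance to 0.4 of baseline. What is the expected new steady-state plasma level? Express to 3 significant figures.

1.60 mg/L

CYP2C8: 0.22 × 6.2 = 1.364
CYP3A4: 0.55 × 0.4 = 0.22
Other: 0.23 (unchanged)
CL_new/CL_old = 1.364 + 0.22 + 0.23 = 1.814.
Dividing the baseline by the relative clearance: 2.91 / 1.814 = 1.60 mg/L.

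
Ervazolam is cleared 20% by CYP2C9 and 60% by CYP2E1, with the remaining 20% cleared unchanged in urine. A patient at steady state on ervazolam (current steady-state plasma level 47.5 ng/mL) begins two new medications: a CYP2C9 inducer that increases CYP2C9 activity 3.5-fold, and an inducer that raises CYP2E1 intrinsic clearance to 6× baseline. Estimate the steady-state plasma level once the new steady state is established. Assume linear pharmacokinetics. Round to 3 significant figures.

The CYP2C9 pathway (20% of clearance) increases to 3.5× activity: 0.2 × 3.5 = 0.7.
The CYP2E1 pathway (60% of clearance) increases to 6× activity: 0.6 × 6 = 3.6.
The remaining 20% of clearance is unaffected.
CL_new/CL_old = 0.7 + 3.6 + 0.2 = 4.5.
Steady-state plasma level ∝ 1/CL: new value = 47.5 / 4.5 = 10.6 ng/mL.

10.6 ng/mL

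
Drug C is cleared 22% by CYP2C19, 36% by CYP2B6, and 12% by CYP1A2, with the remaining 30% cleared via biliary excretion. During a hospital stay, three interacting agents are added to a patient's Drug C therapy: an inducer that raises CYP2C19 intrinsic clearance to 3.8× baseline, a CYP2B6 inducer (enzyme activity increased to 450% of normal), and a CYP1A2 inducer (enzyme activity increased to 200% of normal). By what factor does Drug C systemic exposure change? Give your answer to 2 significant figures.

The CYP2C19 pathway (22% of clearance) increases to 3.8× activity: 0.22 × 3.8 = 0.836.
The CYP2B6 pathway (36% of clearance) is boosted to 4.5× activity: 0.36 × 4.5 = 1.62.
The CYP1A2 pathway (12% of clearance) increases to 2× activity: 0.12 × 2 = 0.24.
The remaining 30% of clearance is unaffected.
Relative clearance = 0.836 + 1.62 + 0.24 + 0.3 = 2.996.
Because systemic exposure varies inversely with clearance, the combined effect is 1 / 2.996 = 0.33.

0.33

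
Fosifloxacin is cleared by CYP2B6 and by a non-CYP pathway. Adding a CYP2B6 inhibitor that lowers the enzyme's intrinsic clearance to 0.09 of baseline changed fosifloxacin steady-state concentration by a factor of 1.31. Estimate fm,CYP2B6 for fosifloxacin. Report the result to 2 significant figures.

CL'/CL = 1 / 1.31 = 0.7634
0.09·fm + (1 − fm) = 0.7634
fm = (0.7634 − 1) / (0.09 − 1) = 0.26

0.26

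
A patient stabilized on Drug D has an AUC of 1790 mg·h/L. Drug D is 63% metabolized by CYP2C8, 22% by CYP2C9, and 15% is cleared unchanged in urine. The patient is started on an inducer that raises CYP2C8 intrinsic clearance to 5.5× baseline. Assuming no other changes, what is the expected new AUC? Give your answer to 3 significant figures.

The CYP2C8 pathway (63% of clearance) rises to 5.5× activity: 0.63 × 5.5 = 3.465.
CYP2C9 (22%) and the residual 15% are unaffected.
New clearance relative to baseline: 3.465 + 0.22 + 0.15 = 3.835.
With dosing unchanged, AUC scales as 1/CL: 1790 / 3.835 = 467 mg·h/L.

467 mg·h/L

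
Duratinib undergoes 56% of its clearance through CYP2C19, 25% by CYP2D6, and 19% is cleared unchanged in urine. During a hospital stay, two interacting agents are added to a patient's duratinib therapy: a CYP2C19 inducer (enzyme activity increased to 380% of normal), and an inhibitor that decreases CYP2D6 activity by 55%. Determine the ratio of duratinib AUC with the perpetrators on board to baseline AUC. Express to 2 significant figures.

The CYP2C19 pathway (56% of clearance) increases to 3.8× activity: 0.56 × 3.8 = 2.128.
The CYP2D6 pathway (25% of clearance) is reduced to 0.45× activity: 0.25 × 0.45 = 0.1125.
The remaining 19% of clearance is unaffected.
Relative clearance = 2.128 + 0.1125 + 0.19 = 2.4305.
Because AUC varies inversely with clearance, the combined effect is 1 / 2.4305 = 0.41.

0.41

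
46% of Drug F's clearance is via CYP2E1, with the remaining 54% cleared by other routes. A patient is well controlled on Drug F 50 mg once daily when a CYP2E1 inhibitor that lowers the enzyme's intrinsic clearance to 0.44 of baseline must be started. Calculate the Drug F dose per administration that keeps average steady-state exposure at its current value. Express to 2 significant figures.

The CYP2E1 pathway (46% of clearance) drops to 0.44× activity: 0.46 × 0.44 = 0.2024.
The remaining 54% of clearance is unaffected.
Relative clearance = 0.2024 + 0.54 = 0.7424.
Exposure is unchanged when dose changes in proportion to clearance. New dose = 50 mg × 0.7424 = 37 mg.

37 mg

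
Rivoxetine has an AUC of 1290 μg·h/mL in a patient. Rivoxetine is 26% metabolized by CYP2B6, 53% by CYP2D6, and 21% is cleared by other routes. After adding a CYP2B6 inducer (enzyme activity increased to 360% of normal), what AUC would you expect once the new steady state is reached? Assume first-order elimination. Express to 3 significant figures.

The CYP2B6 pathway (26% of clearance) is boosted to 3.6× activity: 0.26 × 3.6 = 0.936.
CYP2D6 (53%) and the residual 21% are unaffected.
CL_new/CL_old = 0.936 + 0.53 + 0.21 = 1.676.
With dosing unchanged, AUC scales as 1/CL: 1290 / 1.676 = 770 μg·h/mL.

770 μg·h/mL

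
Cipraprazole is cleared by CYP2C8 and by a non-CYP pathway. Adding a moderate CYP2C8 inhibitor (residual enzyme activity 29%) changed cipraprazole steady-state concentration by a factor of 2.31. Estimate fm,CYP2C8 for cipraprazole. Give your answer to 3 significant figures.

0.799

Call the CYP2C8 fraction fm. After the interaction, CL_new/CL_old = fm × 0.29 + (1 − fm).
Steady-state concentration ratio = 1 / (new CL fraction), so new CL fraction = 1 / 2.31 = 0.4329.
fm × 0.29 + 1 − fm = 0.4329  ⇒  fm × (0.29 − 1) = −0.5671  ⇒  fm = 0.799.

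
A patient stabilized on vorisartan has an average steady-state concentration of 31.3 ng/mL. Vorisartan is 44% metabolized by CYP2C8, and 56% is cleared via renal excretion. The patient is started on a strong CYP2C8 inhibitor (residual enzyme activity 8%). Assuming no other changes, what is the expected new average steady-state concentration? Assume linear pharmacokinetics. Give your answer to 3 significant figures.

52.6 ng/mL

The CYP2C8 pathway (44% of clearance) is reduced to 0.08× activity: 0.44 × 0.08 = 0.0352.
Non-CYP routes (56%) are unchanged.
Relative clearance = 0.0352 + 0.56 = 0.5952.
Average steady-state concentration ∝ 1/CL, so new value = 31.3 / 0.5952 = 52.6 ng/mL.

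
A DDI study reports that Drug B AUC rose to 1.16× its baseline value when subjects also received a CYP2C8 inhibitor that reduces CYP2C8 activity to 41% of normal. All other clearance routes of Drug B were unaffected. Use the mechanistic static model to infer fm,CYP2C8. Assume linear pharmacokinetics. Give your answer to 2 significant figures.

Let x = fm,CYP2C8. Because AUC ∝ 1/CL, relative clearance fell to 1/1.16 = 0.8621.
Setting x·0.41 + (1 − x) = 0.8621 and solving: x = (0.8621 − 1)/(0.41 − 1) = 0.23.

0.23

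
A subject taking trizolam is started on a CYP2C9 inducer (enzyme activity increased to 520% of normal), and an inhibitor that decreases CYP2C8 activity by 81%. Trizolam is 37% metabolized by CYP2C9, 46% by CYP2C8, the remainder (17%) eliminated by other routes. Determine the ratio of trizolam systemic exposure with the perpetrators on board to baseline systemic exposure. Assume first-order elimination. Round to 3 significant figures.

The CYP2C9 pathway (37% of clearance) is boosted to 5.2× activity: 0.37 × 5.2 = 1.924.
The CYP2C8 pathway (46% of clearance) drops to 0.19× activity: 0.46 × 0.19 = 0.0874.
The remaining 17% of clearance is unaffected.
CL_new/CL_old = 1.924 + 0.0874 + 0.17 = 2.1814.
Systemic exposure ∝ 1/CL: fold-change = 1 / 2.1814 = 0.458.

0.458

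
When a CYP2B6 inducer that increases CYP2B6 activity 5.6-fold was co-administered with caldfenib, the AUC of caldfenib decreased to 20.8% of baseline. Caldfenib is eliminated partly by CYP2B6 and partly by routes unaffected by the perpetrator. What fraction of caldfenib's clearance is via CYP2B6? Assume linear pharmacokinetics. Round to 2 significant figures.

0.83

Call the CYP2B6 fraction fm. After the interaction, CL_new/CL_old = fm × 5.6 + (1 − fm).
AUC ratio = 1 / (new CL fraction), so new CL fraction = 1 / 0.208 = 4.808.
fm × 5.6 + 1 − fm = 4.808  ⇒  fm × (5.6 − 1) = 3.808  ⇒  fm = 0.83.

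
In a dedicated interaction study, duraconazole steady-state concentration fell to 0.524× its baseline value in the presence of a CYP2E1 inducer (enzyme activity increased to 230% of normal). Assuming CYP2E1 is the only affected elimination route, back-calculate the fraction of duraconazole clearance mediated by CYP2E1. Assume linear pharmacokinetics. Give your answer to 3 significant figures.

CL'/CL = 1 / 0.524 = 1.908
2.3·fm + (1 − fm) = 1.908
fm = (1.908 − 1) / (2.3 − 1) = 0.699

0.699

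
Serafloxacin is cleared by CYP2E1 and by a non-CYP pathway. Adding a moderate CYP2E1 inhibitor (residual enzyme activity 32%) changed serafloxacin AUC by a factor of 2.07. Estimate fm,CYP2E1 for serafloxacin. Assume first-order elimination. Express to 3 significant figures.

CL'/CL = 1 / 2.07 = 0.4831
0.32·fm + (1 − fm) = 0.4831
fm = (0.4831 − 1) / (0.32 − 1) = 0.760

0.760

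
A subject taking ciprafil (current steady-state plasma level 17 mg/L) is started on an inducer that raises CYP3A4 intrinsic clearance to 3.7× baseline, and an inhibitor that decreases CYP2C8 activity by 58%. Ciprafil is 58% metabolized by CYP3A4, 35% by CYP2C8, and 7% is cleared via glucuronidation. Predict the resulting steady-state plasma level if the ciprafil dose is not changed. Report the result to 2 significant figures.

7.2 mg/L

The CYP3A4 pathway (58% of clearance) rises to 3.7× activity: 0.58 × 3.7 = 2.146.
The CYP2C8 pathway (35% of clearance) falls to 0.42× activity: 0.35 × 0.42 = 0.147.
Non-CYP routes (7%) are unchanged.
CL_new/CL_old = 2.146 + 0.147 + 0.07 = 2.363.
Steady-state plasma level ∝ 1/CL: new value = 17 / 2.363 = 7.2 mg/L.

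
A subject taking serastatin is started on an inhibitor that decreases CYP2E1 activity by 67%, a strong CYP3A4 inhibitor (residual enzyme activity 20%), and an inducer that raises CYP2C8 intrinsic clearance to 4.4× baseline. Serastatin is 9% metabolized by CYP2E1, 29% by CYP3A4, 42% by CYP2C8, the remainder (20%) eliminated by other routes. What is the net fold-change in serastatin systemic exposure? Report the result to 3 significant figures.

0.468

The CYP2E1 pathway (9% of clearance) is reduced to 0.33× activity: 0.09 × 0.33 = 0.0297.
The CYP3A4 pathway (29% of clearance) is reduced to 0.2× activity: 0.29 × 0.2 = 0.058.
The CYP2C8 pathway (42% of clearance) rises to 4.4× activity: 0.42 × 4.4 = 1.848.
Non-CYP routes (20%) are unchanged.
Relative clearance = 0.0297 + 0.058 + 1.848 + 0.2 = 2.1357.
Systemic exposure ∝ 1/CL: fold-change = 1 / 2.1357 = 0.468.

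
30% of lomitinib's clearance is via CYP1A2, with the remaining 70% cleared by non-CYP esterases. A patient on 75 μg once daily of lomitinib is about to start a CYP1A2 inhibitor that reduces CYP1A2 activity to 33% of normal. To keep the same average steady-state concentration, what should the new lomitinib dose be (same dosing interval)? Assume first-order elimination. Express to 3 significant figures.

The CYP1A2 pathway (30% of clearance) drops to 0.33× activity: 0.3 × 0.33 = 0.099.
Non-CYP routes (70%) are unchanged.
CL_new/CL_old = 0.099 + 0.7 = 0.799.
Exposure is unchanged when dose changes in proportion to clearance. New dose = 75 μg × 0.799 = 59.9 μg.

59.9 μg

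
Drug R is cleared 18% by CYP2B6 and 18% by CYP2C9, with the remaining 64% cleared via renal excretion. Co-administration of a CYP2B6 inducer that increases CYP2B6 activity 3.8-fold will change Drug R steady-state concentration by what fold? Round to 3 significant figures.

0.665

The CYP2B6 pathway (18% of clearance) is boosted to 3.8× activity: 0.18 × 3.8 = 0.684.
CYP2C9 (18%) and the residual 64% are unaffected.
Relative clearance = 0.684 + 0.18 + 0.64 = 1.504.
Since steady-state concentration ∝ 1/CL, the ratio is 1 / 1.504 = 0.665.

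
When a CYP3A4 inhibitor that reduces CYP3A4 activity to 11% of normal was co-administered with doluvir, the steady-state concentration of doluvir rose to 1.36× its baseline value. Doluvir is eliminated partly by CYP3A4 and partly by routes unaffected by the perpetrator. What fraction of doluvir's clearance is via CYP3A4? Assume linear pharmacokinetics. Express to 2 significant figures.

0.30

Write x for the fraction cleared via CYP3A4. The observed steady-state concentration change means clearance fell to 1/1.36 = 0.7353 of baseline.
Only the CYP3A4 route changed, so 0.7353 = x·0.11 + (1 − x), giving x = 0.30.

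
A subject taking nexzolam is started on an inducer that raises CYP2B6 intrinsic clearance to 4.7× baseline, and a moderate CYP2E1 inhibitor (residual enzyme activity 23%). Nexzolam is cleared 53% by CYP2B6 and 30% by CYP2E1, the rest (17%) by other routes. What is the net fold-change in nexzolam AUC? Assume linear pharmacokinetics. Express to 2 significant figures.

0.37

CYP2B6: 0.53 × 4.7 = 2.491
CYP2E1: 0.3 × 0.23 = 0.069
Other: 0.17 (unchanged)
Relative clearance = 2.491 + 0.069 + 0.17 = 2.73.
Net AUC ratio = 1 / 2.73 = 0.37.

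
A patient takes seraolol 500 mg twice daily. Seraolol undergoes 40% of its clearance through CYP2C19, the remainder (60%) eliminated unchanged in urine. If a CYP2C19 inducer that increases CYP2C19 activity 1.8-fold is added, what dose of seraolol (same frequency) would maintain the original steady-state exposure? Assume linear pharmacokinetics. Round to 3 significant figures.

CYP2C19: 0.4 × 1.8 = 0.72
Other: 0.6 (unchanged)
New clearance relative to baseline: 0.72 + 0.6 = 1.32.
To maintain the same steady-state level, dose must scale with clearance: new dose = 500 × 1.32 = 660 mg.

660 mg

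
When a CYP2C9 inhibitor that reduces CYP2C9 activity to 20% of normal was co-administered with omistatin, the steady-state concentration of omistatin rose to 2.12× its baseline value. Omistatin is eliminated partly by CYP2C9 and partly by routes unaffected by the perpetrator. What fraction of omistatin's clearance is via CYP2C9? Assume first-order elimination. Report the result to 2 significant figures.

0.66

Let x = fm,CYP2C9. Because steady-state concentration ∝ 1/CL, relative clearance fell to 1/2.12 = 0.4717.
Setting x·0.2 + (1 − x) = 0.4717 and solving: x = (0.4717 − 1)/(0.2 − 1) = 0.66.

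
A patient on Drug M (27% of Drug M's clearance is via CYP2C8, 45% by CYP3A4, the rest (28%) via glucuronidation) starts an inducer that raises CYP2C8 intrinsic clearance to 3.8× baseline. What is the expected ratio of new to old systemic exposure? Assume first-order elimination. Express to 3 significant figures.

CYP2C8: 0.27 × 3.8 = 1.026
CYP3A4: 0.45 (unchanged)
Other: 0.28 (unchanged)
New clearance relative to baseline: 1.026 + 0.45 + 0.28 = 1.756.
Since systemic exposure ∝ 1/CL, the ratio is 1 / 1.756 = 0.569.

0.569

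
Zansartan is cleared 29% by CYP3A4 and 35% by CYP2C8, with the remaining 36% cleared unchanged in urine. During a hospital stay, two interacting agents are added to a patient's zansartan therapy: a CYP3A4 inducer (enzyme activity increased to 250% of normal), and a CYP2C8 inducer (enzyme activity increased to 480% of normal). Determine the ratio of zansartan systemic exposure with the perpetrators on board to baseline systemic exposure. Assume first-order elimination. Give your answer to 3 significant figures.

0.362

The CYP3A4 pathway (29% of clearance) rises to 2.5× activity: 0.29 × 2.5 = 0.725.
The CYP2C8 pathway (35% of clearance) rises to 4.8× activity: 0.35 × 4.8 = 1.68.
Non-CYP routes (36%) are unchanged.
CL_new/CL_old = 0.725 + 1.68 + 0.36 = 2.765.
Systemic exposure ∝ 1/CL: fold-change = 1 / 2.765 = 0.362.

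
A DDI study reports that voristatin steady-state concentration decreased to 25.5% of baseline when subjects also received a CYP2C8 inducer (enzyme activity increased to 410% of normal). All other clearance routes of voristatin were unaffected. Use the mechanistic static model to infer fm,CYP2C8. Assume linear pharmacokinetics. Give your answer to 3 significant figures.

0.942

Let x = fm,CYP2C8. Because steady-state concentration ∝ 1/CL, relative clearance rose to 1/0.255 = 3.922.
Setting x·4.1 + (1 − x) = 3.922 and solving: x = (3.922 − 1)/(4.1 − 1) = 0.942.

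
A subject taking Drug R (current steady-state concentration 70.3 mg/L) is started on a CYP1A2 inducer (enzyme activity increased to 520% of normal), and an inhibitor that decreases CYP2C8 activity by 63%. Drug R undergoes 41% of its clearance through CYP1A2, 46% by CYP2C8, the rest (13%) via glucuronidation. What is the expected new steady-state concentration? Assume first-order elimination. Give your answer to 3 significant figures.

The CYP1A2 pathway (41% of clearance) increases to 5.2× activity: 0.41 × 5.2 = 2.132.
The CYP2C8 pathway (46% of clearance) drops to 0.37× activity: 0.46 × 0.37 = 0.1702.
The remaining 13% of clearance is unaffected.
New clearance relative to baseline: 2.132 + 0.1702 + 0.13 = 2.4322.
New steady-state concentration = 70.3 / 2.4322 = 28.9 mg/L (concentration scales inversely with clearance).

28.9 mg/L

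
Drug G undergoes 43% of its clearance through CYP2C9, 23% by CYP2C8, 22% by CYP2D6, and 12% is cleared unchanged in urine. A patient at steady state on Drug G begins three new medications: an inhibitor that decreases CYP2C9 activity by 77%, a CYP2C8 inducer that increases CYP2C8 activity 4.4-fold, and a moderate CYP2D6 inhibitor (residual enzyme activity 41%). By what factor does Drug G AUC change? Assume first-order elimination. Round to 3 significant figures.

0.757

CYP2C9: 0.43 × 0.23 = 0.0989
CYP2C8: 0.23 × 4.4 = 1.012
CYP2D6: 0.22 × 0.41 = 0.0902
Other: 0.12 (unchanged)
New clearance relative to baseline: 0.0989 + 1.012 + 0.0902 + 0.12 = 1.3211.
Because AUC varies inversely with clearance, the combined effect is 1 / 1.3211 = 0.757.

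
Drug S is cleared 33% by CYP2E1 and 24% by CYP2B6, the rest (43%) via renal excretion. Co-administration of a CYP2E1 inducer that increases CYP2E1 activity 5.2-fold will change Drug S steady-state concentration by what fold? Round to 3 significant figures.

0.419

The CYP2E1 pathway (33% of clearance) rises to 5.2× activity: 0.33 × 5.2 = 1.716.
CYP2B6 (24%) and the residual 43% are unaffected.
New clearance relative to baseline: 1.716 + 0.24 + 0.43 = 2.386.
Steady-state concentration is inversely proportional to clearance, so the fold-change is 1 / 2.386 = 0.419.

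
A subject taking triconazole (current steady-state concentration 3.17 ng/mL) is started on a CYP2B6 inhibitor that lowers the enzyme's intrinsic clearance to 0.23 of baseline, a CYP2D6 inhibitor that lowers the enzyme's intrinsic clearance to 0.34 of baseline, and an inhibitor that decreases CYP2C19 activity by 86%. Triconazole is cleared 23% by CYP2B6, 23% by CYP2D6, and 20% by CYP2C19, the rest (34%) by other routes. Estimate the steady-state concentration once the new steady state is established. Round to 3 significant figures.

The CYP2B6 pathway (23% of clearance) falls to 0.23× activity: 0.23 × 0.23 = 0.0529.
The CYP2D6 pathway (23% of clearance) falls to 0.34× activity: 0.23 × 0.34 = 0.0782.
The CYP2C19 pathway (20% of clearance) falls to 0.14× activity: 0.2 × 0.14 = 0.028.
The remaining 34% of clearance is unaffected.
Relative clearance = 0.0529 + 0.0782 + 0.028 + 0.34 = 0.4991.
Steady-state concentration ∝ 1/CL: new value = 3.17 / 0.4991 = 6.35 ng/mL.

6.35 ng/mL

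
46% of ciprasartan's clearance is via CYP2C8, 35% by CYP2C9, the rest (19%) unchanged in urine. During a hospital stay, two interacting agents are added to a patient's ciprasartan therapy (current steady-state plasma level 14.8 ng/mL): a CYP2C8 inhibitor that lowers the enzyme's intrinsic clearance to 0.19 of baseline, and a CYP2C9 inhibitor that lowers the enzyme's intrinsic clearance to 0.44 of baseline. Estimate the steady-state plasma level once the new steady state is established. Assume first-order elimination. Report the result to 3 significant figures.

CYP2C8: 0.46 × 0.19 = 0.0874
CYP2C9: 0.35 × 0.44 = 0.154
Other: 0.19 (unchanged)
New clearance relative to baseline: 0.0874 + 0.154 + 0.19 = 0.4314.
Dividing the baseline by the relative clearance: 14.8 / 0.4314 = 34.3 ng/mL.

34.3 ng/mL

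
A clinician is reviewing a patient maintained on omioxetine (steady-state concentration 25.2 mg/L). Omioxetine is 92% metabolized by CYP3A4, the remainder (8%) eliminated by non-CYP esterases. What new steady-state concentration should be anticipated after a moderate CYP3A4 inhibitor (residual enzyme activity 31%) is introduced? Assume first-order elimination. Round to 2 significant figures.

The CYP3A4 pathway (92% of clearance) is reduced to 0.31× activity: 0.92 × 0.31 = 0.2852.
The remaining 8% of clearance is unaffected.
Relative clearance = 0.2852 + 0.08 = 0.3652.
New steady-state concentration = baseline ÷ relative clearance = 25.2 / 0.3652 = 69 mg/L.

69 mg/L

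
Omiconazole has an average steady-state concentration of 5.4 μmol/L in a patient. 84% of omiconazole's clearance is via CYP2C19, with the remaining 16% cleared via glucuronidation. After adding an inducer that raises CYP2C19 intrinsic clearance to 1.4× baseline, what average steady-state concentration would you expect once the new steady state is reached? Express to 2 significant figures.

4.0 μmol/L

The CYP2C19 pathway (84% of clearance) increases to 1.4× activity: 0.84 × 1.4 = 1.176.
The remaining 16% of clearance is unaffected.
Relative clearance = 1.176 + 0.16 = 1.336.
New average steady-state concentration = baseline ÷ relative clearance = 5.4 / 1.336 = 4.0 μmol/L.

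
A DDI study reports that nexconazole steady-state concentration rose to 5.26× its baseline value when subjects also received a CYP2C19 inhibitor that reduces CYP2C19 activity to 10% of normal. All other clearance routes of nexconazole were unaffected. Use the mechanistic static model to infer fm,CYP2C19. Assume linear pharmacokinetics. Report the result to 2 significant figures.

0.90

CL'/CL = 1 / 5.26 = 0.1901
0.1·fm + (1 − fm) = 0.1901
fm = (0.1901 − 1) / (0.1 − 1) = 0.90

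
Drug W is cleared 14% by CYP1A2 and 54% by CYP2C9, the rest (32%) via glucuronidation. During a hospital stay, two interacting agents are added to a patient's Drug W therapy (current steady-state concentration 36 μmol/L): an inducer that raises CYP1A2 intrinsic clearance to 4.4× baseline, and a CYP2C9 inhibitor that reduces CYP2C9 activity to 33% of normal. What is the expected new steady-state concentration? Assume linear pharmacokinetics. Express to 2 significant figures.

32 μmol/L

The CYP1A2 pathway (14% of clearance) increases to 4.4× activity: 0.14 × 4.4 = 0.616.
The CYP2C9 pathway (54% of clearance) is reduced to 0.33× activity: 0.54 × 0.33 = 0.1782.
The remaining 32% of clearance is unaffected.
New clearance relative to baseline: 0.616 + 0.1782 + 0.32 = 1.1142.
Steady-state concentration ∝ 1/CL: new value = 36 / 1.1142 = 32 μmol/L.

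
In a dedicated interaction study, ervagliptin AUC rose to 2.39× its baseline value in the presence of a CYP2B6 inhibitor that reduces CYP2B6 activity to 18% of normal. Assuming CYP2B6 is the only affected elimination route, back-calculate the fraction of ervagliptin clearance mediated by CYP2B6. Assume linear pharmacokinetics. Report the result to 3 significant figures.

Let fm be the CYP2B6 fraction. New clearance relative to baseline = fm × 0.18 + (1 − fm).
AUC ratio = 1 / (new CL fraction), so new CL fraction = 1 / 2.39 = 0.4184.
fm × 0.18 + 1 − fm = 0.4184  ⇒  fm × (0.18 − 1) = −0.5816  ⇒  fm = 0.709.

0.709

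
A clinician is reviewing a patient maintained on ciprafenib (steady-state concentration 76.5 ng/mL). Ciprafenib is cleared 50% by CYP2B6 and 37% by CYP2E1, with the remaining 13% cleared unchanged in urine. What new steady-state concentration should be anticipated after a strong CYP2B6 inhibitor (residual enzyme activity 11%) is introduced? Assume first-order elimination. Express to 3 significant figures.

The CYP2B6 pathway (50% of clearance) drops to 0.11× activity: 0.5 × 0.11 = 0.055.
CYP2E1 (37%) and the residual 13% are unaffected.
CL_new/CL_old = 0.055 + 0.37 + 0.13 = 0.555.
With dosing unchanged, steady-state concentration scales as 1/CL: 76.5 / 0.555 = 138 ng/mL.

138 ng/mL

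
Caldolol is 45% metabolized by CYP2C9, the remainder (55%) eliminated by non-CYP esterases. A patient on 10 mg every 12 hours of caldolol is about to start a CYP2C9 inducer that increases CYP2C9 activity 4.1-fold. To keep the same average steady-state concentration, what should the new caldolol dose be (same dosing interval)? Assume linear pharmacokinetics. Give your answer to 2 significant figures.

24 mg

The CYP2C9 pathway (45% of clearance) increases to 4.1× activity: 0.45 × 4.1 = 1.845.
Non-CYP routes (55%) are unchanged.
CL_new/CL_old = 1.845 + 0.55 = 2.395.
To maintain the same steady-state level, dose must scale with clearance: new dose = 10 × 2.395 = 24 mg.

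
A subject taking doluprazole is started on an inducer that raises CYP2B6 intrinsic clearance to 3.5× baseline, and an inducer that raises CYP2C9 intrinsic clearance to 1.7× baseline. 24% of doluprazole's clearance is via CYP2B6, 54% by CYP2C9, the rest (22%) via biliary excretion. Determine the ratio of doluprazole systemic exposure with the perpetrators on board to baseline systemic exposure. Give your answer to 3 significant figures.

0.506

The CYP2B6 pathway (24% of clearance) is boosted to 3.5× activity: 0.24 × 3.5 = 0.84.
The CYP2C9 pathway (54% of clearance) is boosted to 1.7× activity: 0.54 × 1.7 = 0.918.
Non-CYP routes (22%) are unchanged.
Relative clearance = 0.84 + 0.918 + 0.22 = 1.978.
Because systemic exposure varies inversely with clearance, the combined effect is 1 / 1.978 = 0.506.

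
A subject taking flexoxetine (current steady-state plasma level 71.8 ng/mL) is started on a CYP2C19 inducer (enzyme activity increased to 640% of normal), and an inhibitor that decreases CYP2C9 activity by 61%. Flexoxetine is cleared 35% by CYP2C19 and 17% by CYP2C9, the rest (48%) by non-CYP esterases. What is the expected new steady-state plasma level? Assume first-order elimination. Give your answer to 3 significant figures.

25.8 ng/mL

CYP2C19: 0.35 × 6.4 = 2.24
CYP2C9: 0.17 × 0.39 = 0.0663
Other: 0.48 (unchanged)
Relative clearance = 2.24 + 0.0663 + 0.48 = 2.7863.
Steady-state plasma level ∝ 1/CL: new value = 71.8 / 2.7863 = 25.8 ng/mL.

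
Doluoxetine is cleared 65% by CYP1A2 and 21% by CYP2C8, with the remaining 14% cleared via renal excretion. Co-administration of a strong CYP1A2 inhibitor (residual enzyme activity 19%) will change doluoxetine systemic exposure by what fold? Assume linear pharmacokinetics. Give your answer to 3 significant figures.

2.11

The CYP1A2 pathway (65% of clearance) falls to 0.19× activity: 0.65 × 0.19 = 0.1235.
CYP2C8 (21%) and the residual 14% are unaffected.
New clearance relative to baseline: 0.1235 + 0.21 + 0.14 = 0.4735.
Since systemic exposure ∝ 1/CL, the ratio is 1 / 0.4735 = 2.11.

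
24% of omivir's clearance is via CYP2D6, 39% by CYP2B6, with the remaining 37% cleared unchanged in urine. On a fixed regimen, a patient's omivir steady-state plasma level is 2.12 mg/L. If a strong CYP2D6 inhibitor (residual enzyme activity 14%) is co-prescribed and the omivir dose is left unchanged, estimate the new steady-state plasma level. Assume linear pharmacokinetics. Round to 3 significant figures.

The CYP2D6 pathway (24% of clearance) is reduced to 0.14× activity: 0.24 × 0.14 = 0.0336.
CYP2B6 (39%) and the residual 37% are unaffected.
New clearance relative to baseline: 0.0336 + 0.39 + 0.37 = 0.7936.
Steady-state plasma level ∝ 1/CL, so new value = 2.12 / 0.7936 = 2.67 mg/L.

2.67 mg/L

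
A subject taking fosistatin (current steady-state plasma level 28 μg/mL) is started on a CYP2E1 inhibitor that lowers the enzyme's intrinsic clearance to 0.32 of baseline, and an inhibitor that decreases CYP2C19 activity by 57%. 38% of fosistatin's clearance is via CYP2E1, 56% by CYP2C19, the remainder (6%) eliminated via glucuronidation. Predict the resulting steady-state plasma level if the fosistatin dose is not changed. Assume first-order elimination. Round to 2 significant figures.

The CYP2E1 pathway (38% of clearance) drops to 0.32× activity: 0.38 × 0.32 = 0.1216.
The CYP2C19 pathway (56% of clearance) drops to 0.43× activity: 0.56 × 0.43 = 0.2408.
Non-CYP routes (6%) are unchanged.
CL_new/CL_old = 0.1216 + 0.2408 + 0.06 = 0.4224.
Steady-state plasma level ∝ 1/CL: new value = 28 / 0.4224 = 66 μg/mL.

66 μg/mL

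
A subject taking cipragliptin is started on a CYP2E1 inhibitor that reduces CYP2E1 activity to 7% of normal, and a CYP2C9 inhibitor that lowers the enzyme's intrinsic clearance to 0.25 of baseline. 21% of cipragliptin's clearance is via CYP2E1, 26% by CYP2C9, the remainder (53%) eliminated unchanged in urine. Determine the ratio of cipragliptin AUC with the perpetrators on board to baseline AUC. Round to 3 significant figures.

1.64

The CYP2E1 pathway (21% of clearance) is reduced to 0.07× activity: 0.21 × 0.07 = 0.0147.
The CYP2C9 pathway (26% of clearance) falls to 0.25× activity: 0.26 × 0.25 = 0.065.
The remaining 53% of clearance is unaffected.
CL_new/CL_old = 0.0147 + 0.065 + 0.53 = 0.6097.
Because AUC varies inversely with clearance, the combined effect is 1 / 0.6097 = 1.64.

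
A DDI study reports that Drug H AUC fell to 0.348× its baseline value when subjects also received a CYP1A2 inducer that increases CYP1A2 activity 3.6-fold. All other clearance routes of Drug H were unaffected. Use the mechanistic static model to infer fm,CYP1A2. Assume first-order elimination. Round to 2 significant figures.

0.72

CL'/CL = 1 / 0.348 = 2.874
3.6·fm + (1 − fm) = 2.874
fm = (2.874 − 1) / (3.6 − 1) = 0.72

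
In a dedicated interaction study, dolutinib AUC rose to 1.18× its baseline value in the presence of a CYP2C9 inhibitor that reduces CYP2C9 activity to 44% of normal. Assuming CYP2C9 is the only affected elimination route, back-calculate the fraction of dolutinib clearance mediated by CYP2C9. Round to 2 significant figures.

0.27

Call the CYP2C9 fraction fm. After the interaction, CL_new/CL_old = fm × 0.44 + (1 − fm).
AUC ratio = 1 / (new CL fraction), so new CL fraction = 1 / 1.18 = 0.8475.
fm × 0.44 + 1 − fm = 0.8475  ⇒  fm × (0.44 − 1) = −0.1525  ⇒  fm = 0.27.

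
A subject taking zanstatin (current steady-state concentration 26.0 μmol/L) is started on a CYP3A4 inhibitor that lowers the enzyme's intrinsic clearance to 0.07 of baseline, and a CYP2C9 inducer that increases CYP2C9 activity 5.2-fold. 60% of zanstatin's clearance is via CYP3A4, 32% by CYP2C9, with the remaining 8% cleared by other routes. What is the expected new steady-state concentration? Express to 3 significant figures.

14.6 μmol/L

The CYP3A4 pathway (60% of clearance) falls to 0.07× activity: 0.6 × 0.07 = 0.042.
The CYP2C9 pathway (32% of clearance) increases to 5.2× activity: 0.32 × 5.2 = 1.664.
Non-CYP routes (8%) are unchanged.
Relative clearance = 0.042 + 1.664 + 0.08 = 1.786.
Dividing the baseline by the relative clearance: 26.0 / 1.786 = 14.6 μmol/L.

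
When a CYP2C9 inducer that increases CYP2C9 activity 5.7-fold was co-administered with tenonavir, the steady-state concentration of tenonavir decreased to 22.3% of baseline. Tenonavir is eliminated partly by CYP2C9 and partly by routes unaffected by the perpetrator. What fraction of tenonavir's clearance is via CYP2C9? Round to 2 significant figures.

0.74

CL'/CL = 1 / 0.223 = 4.484
5.7·fm + (1 − fm) = 4.484
fm = (4.484 − 1) / (5.7 − 1) = 0.74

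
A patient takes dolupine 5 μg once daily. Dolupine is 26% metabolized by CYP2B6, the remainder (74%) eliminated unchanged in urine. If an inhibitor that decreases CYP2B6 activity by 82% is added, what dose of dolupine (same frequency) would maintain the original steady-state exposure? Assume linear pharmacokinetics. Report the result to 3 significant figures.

3.93 μg

CYP2B6: 0.26 × 0.18 = 0.0468
Other: 0.74 (unchanged)
New clearance relative to baseline: 0.0468 + 0.74 = 0.7868.
Exposure is unchanged when dose changes in proportion to clearance. New dose = 5 μg × 0.7868 = 3.93 μg.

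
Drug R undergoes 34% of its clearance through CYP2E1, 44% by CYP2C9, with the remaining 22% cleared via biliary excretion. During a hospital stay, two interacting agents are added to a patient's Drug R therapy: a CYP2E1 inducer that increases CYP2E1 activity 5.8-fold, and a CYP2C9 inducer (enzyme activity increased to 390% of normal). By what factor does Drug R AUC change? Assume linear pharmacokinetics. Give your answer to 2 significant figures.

0.26

The CYP2E1 pathway (34% of clearance) is boosted to 5.8× activity: 0.34 × 5.8 = 1.972.
The CYP2C9 pathway (44% of clearance) increases to 3.9× activity: 0.44 × 3.9 = 1.716.
Non-CYP routes (22%) are unchanged.
New clearance relative to baseline: 1.972 + 1.716 + 0.22 = 3.908.
Because AUC varies inversely with clearance, the combined effect is 1 / 3.908 = 0.26.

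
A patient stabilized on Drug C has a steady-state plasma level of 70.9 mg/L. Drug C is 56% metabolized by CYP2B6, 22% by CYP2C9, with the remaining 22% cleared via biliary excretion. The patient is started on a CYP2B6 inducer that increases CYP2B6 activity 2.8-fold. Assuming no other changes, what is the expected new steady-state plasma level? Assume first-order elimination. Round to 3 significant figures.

35.3 mg/L

The CYP2B6 pathway (56% of clearance) rises to 2.8× activity: 0.56 × 2.8 = 1.568.
CYP2C9 (22%) and the residual 22% are unaffected.
Relative clearance = 1.568 + 0.22 + 0.22 = 2.008.
Steady-state plasma level ∝ 1/CL, so new value = 70.9 / 2.008 = 35.3 mg/L.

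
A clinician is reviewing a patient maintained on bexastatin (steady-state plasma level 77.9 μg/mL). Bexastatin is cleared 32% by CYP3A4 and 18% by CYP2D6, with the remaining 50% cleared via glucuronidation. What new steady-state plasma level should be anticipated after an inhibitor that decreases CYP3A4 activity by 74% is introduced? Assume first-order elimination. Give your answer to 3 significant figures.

102 μg/mL

CYP3A4: 0.32 × 0.26 = 0.0832
CYP2D6: 0.18 (unchanged)
Other: 0.5 (unchanged)
CL_new/CL_old = 0.0832 + 0.18 + 0.5 = 0.7632.
With dosing unchanged, steady-state plasma level scales as 1/CL: 77.9 / 0.7632 = 102 μg/mL.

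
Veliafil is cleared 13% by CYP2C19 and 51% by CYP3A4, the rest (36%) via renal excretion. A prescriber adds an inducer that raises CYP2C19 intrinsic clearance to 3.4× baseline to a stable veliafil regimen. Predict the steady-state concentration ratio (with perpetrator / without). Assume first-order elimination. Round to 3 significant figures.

The CYP2C19 pathway (13% of clearance) increases to 3.4× activity: 0.13 × 3.4 = 0.442.
CYP3A4 (51%) and the residual 36% are unaffected.
Relative clearance = 0.442 + 0.51 + 0.36 = 1.312.
Steady-state concentration is inversely proportional to clearance, so the fold-change is 1 / 1.312 = 0.762.

0.762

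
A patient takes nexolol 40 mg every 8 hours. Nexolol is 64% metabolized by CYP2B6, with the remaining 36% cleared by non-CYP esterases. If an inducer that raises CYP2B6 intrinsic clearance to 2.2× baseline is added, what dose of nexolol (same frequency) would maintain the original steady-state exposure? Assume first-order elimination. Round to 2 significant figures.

The CYP2B6 pathway (64% of clearance) is boosted to 2.2× activity: 0.64 × 2.2 = 1.408.
The remaining 36% of clearance is unaffected.
Relative clearance = 1.408 + 0.36 = 1.768.
Css,avg = (dose rate)/CL, so holding Css fixed requires dose ∝ CL: 40 × 1.768 = 71 mg.

71 mg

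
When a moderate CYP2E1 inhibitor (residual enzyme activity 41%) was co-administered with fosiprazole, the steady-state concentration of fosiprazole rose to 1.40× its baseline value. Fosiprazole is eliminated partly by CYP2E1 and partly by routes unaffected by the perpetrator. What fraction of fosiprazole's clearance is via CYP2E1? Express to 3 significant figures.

0.484

Write x for the fraction cleared via CYP2E1. The observed steady-state concentration change means clearance fell to 1/1.40 = 0.7143 of baseline.
Only the CYP2E1 route changed, so 0.7143 = x·0.41 + (1 − x), giving x = 0.484.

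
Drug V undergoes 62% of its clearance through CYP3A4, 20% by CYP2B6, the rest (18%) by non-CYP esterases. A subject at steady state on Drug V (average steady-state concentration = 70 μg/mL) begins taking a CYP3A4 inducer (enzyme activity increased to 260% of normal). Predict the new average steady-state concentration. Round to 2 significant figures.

The CYP3A4 pathway (62% of clearance) increases to 2.6× activity: 0.62 × 2.6 = 1.612.
CYP2B6 (20%) and the residual 18% are unaffected.
New clearance relative to baseline: 1.612 + 0.2 + 0.18 = 1.992.
New average steady-state concentration = baseline ÷ relative clearance = 70 / 1.992 = 35 μg/mL.

35 μg/mL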